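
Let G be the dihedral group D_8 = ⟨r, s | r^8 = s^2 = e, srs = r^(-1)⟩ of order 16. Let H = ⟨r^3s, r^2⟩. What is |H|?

8

|⟨r^3s⟩| = 2 and |⟨r^2⟩| = 4, so |H| is a multiple of lcm(2, 4) = 4 and divides |G| = 16.
Closing under the operation: H = {e, r^2, r^4, r^6, rs, r^3s, r^5s, r^7s}, so |H| = 8.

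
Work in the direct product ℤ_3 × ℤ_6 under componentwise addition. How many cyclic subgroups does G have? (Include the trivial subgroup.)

Each element a generates a cyclic subgroup ⟨a⟩; distinct elements may generate the same one (a cyclic group of order d has φ(d) generators).
Cyclic subgroups by order — order 1: 1; order 2: 1; order 3: 4; order 6: 4.
Total: 10.

10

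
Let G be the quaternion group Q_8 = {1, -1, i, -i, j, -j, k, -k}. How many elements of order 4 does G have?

6

The elements of order 4 are: i, -i, j, -j, k, -k.
That's 6.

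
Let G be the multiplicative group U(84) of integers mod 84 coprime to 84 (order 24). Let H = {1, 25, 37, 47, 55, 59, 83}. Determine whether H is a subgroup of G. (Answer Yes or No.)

|H| = 7 does not divide |G| = 24, so by Lagrange H is not a subgroup.

No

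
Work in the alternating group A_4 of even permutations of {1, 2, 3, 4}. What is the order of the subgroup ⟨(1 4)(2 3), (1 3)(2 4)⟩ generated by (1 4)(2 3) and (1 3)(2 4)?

4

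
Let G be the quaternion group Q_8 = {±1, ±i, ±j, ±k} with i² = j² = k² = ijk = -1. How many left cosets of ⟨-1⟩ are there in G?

4

|⟨-1⟩| = 2 and |G| = 8.
By Lagrange, [G : H] = |G|/|H| = 8/2 = 4.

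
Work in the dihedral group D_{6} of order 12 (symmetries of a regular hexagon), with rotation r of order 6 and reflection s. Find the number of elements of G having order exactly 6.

2

The elements of order 6 are: r, r^5.
That's 2.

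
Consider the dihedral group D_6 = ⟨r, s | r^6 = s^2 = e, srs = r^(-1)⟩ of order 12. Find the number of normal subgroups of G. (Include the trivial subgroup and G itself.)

G has 16 subgroups. Checking conjugation-invariance by order — order 1: 1/1 normal; order 2: 1/7 normal; order 3: 1/1 normal; order 4: 0/3 normal; order 6: 3/3 normal; order 12: 1/1 normal.
Total normal subgroups: 7.

7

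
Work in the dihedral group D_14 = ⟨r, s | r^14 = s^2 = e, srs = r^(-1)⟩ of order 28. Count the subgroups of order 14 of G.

3

|G| = 28 and 14 | 28, so subgroups of order 14 are possible by Lagrange.
The subgroups of order 14 are: {e, r, r^2, r^3, r^4, r^5, r^6, r^7, r^8, r^9, r^10, r^11, r^12, r^13}; {e, r^2, r^4, r^6, r^8, r^10, r^12, s, r^2s, r^4s, r^6s, r^8s, r^10s, r^12s}; {e, r^2, r^4, r^6, r^8, r^10, r^12, rs, r^3s, r^5s, r^7s, r^9s, r^11s, r^13s}.
So G has 3 subgroups of order 14.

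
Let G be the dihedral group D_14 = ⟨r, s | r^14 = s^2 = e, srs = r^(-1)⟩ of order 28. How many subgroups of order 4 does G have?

|G| = 28 and 4 | 28, so subgroups of order 4 are possible by Lagrange.
The subgroups of order 4 are: {e, r^7, r^3s, r^10s}; {e, r^7, r^4s, r^11s}; {e, r^7, r^5s, r^12s}; {e, r^7, r^6s, r^13s}; … (7 in all).
So G has 7 subgroups of order 4.

7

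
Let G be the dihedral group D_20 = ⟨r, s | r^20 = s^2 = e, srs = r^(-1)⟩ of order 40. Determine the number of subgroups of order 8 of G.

|G| = 40 and 8 | 40, so subgroups of order 8 are possible by Lagrange.
The subgroups of order 8 are: {e, r^5, r^10, r^15, s, r^5s, r^10s, r^15s}; {e, r^5, r^10, r^15, rs, r^6s, r^11s, r^16s}; {e, r^5, r^10, r^15, r^2s, r^7s, r^12s, r^17s}; {e, r^5, r^10, r^15, r^3s, r^8s, r^13s, r^18s}; … (5 in all).
So G has 5 subgroups of order 8.

5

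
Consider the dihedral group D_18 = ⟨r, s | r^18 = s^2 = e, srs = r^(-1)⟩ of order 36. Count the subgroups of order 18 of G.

|G| = 36 and 18 | 36, so subgroups of order 18 are possible by Lagrange.
The subgroups of order 18 are: {e, r, r^2, r^3, r^4, r^5, r^6, r^7, r^8, r^9, r^10, r^11, r^12, r^13, r^14, r^15, r^16, r^17}; {e, r^2, r^4, r^6, r^8, r^10, r^12, r^14, r^16, s, r^2s, r^4s, r^6s, r^8s, r^10s, r^12s, r^14s, r^16s}; {e, r^2, r^4, r^6, r^8, r^10, r^12, r^14, r^16, rs, r^3s, r^5s, r^7s, r^9s, r^11s, r^13s, r^15s, r^17s}.
So G has 3 subgroups of order 18.

3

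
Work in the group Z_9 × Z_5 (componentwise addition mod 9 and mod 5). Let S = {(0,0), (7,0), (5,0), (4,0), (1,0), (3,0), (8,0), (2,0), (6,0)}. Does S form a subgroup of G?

Yes

|S| = 9 divides |G| = 45, consistent with Lagrange.
S contains the identity, every element's inverse is in S, and S is closed under +: it is a subgroup.
In fact S = ⟨(4,0)⟩.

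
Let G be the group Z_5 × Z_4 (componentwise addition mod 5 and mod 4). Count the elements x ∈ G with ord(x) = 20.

8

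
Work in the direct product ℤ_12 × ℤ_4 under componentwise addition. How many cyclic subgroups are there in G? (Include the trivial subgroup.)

Each element a generates a cyclic subgroup ⟨a⟩; distinct elements may generate the same one (a cyclic group of order d has φ(d) generators).
Cyclic subgroups by order — order 1: 1; order 2: 3; order 3: 1; order 4: 6; order 6: 3; order 12: 6.
Total: 20.

20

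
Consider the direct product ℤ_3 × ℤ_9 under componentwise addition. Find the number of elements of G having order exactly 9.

An element (a,b) has order lcm(ord(a), ord(b)); count pairs with lcm equal to 9.
Enumerating gives 18 such elements.

18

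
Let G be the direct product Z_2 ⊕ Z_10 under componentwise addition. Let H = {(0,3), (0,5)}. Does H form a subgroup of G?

No

The identity (0,0) ∉ H, so H is not a subgroup.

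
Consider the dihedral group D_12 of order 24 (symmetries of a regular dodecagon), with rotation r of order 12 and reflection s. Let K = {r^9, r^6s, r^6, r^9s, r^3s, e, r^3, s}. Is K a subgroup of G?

Yes

|K| = 8 divides |G| = 24, consistent with Lagrange.
K contains the identity, every element's inverse is in K, and K is closed under ·: it is a subgroup.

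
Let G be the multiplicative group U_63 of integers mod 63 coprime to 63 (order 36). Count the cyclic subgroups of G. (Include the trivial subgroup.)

Each element a generates a cyclic subgroup ⟨a⟩; distinct elements may generate the same one (a cyclic group of order d has φ(d) generators).
Cyclic subgroups by order — order 1: 1; order 2: 3; order 3: 4; order 6: 12.
Total: 20.

20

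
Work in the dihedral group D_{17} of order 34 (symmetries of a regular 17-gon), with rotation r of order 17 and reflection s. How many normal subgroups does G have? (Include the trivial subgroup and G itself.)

3

G has 20 subgroups. Checking conjugation-invariance by order — order 1: 1/1 normal; order 2: 0/17 normal; order 17: 1/1 normal; order 34: 1/1 normal.
Total normal subgroups: 3.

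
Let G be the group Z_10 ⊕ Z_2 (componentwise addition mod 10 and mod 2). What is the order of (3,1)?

The order of (3,1) in Z_10 × Z_2 is lcm(ord(3) in Z_10, ord(1) in Z_2).
ord(3) = 10 and ord(1) = 2, so |⟨(3,1)⟩| = lcm(10, 2) = 10.

10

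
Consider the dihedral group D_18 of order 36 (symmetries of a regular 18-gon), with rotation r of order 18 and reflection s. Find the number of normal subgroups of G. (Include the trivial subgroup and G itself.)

9

G has 45 subgroups. Checking conjugation-invariance by order — order 1: 1/1 normal; order 2: 1/19 normal; order 3: 1/1 normal; order 4: 0/9 normal; order 6: 1/7 normal; order 9: 1/1 normal; order 12: 0/3 normal; order 18: 3/3 normal; order 36: 1/1 normal.
Total normal subgroups: 9.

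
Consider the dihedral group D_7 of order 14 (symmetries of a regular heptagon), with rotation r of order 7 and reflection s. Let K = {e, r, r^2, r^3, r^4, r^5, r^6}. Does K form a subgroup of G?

|K| = 7 divides |G| = 14, consistent with Lagrange.
K contains the identity, every element's inverse is in K, and K is closed under ·: it is a subgroup.
In fact K = ⟨r^4⟩.

Yes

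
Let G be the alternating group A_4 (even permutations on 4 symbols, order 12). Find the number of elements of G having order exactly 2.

3

The elements of order 2 are: (1 2)(3 4), (1 3)(2 4), (1 4)(2 3).
That's 3.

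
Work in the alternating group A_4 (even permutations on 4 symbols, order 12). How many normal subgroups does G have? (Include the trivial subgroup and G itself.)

3

G has 10 subgroups. Checking conjugation-invariance by order — order 1: 1/1 normal; order 2: 0/3 normal; order 3: 0/4 normal; order 4: 1/1 normal; order 12: 1/1 normal.
Total normal subgroups: 3.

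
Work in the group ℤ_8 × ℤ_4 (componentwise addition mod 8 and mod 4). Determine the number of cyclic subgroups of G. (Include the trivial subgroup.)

14

Group the elements of G by the cyclic subgroup they generate; each cyclic subgroup of order d accounts for φ(d) elements.
Cyclic subgroups by order — order 1: 1; order 2: 3; order 4: 6; order 8: 4.
Total: 14.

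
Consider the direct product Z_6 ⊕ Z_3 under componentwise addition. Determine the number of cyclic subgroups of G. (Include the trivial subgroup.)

10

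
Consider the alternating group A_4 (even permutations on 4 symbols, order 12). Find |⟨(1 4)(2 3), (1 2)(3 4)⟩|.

4

|⟨(1 4)(2 3)⟩| = 2 and |⟨(1 2)(3 4)⟩| = 2, so |H| is a multiple of lcm(2, 2) = 2 and divides |G| = 12.
Closing under the operation: H = {e, (1 2)(3 4), (1 3)(2 4), (1 4)(2 3)}, so |H| = 4.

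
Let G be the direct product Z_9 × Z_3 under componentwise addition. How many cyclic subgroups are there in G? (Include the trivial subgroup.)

8

A cyclic subgroup of order d is generated by each of its φ(d) elements of order d, so the cyclic subgroups of order d number (#elements of order d)/φ(d).
Cyclic subgroups by order — order 1: 1; order 3: 4; order 9: 3.
Total: 8.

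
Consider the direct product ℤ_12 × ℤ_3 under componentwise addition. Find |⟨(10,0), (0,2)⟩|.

18

|⟨(10,0)⟩| = 6 and |⟨(0,2)⟩| = 3, so |H| is a multiple of lcm(6, 3) = 6 and divides |G| = 36.
Closing under the operation: H = {(0,0), (0,1), (0,2), (2,0), (2,1), (2,2), (4,0), (4,1), (4,2), (6,0), (6,1), (6,2), (8,0), (8,1), (8,2), (10,0), (10,1), (10,2)}, so |H| = 18.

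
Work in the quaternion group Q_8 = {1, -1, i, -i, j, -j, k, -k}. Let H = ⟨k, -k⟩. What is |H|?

|⟨k⟩| = 4 and |⟨-k⟩| = 4, so |H| is a multiple of lcm(4, 4) = 4 and divides |G| = 8.
Closing under the operation: H = {1, -1, k, -k}, so |H| = 4.

4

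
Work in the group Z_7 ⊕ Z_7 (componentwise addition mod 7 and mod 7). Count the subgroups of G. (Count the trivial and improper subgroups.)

10

|G| = 49, so by Lagrange every subgroup order divides 49. Divisors: 1, 7, 49.
Subgroups by order — order 1: 1; order 7: 8; order 49: 1.
Total: 1 + 8 + 1 = 10.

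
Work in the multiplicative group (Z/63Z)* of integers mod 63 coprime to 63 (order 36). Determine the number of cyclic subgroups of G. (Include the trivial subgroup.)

20

Group the elements of G by the cyclic subgroup they generate; each cyclic subgroup of order d accounts for φ(d) elements.
Cyclic subgroups by order — order 1: 1; order 2: 3; order 3: 4; order 6: 12.
Total: 20.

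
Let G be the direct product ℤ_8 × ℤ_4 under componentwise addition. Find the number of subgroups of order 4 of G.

|G| = 32 and 4 | 32, so subgroups of order 4 are possible by Lagrange.
The subgroups of order 4 are: {(0,0), (0,1), (0,2), (0,3)}; {(0,0), (0,2), (4,0), (4,2)}; {(0,0), (0,2), (4,1), (4,3)}; {(0,0), (2,0), (4,0), (6,0)}; … (7 in all).
So G has 7 subgroups of order 4.

7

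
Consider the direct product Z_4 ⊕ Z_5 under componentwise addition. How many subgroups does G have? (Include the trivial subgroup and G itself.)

|G| = 20, so by Lagrange every subgroup order divides 20. Divisors: 1, 2, 4, 5, 10, 20.
Subgroups by order — order 1: 1; order 2: 1; order 4: 1; order 5: 1; order 10: 1; order 20: 1.
Total: 1 + 1 + 1 + 1 + 1 + 1 = 6.

6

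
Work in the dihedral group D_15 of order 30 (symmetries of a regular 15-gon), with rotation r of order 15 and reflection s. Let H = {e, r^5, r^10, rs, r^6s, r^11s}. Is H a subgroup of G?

Yes

|H| = 6 divides |G| = 30, consistent with Lagrange.
H contains the identity, every element's inverse is in H, and H is closed under ·: it is a subgroup.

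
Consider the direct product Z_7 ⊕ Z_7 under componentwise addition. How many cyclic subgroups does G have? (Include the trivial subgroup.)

Each element a generates a cyclic subgroup ⟨a⟩; distinct elements may generate the same one (a cyclic group of order d has φ(d) generators).
Cyclic subgroups by order — order 1: 1; order 7: 8.
Total: 9.

9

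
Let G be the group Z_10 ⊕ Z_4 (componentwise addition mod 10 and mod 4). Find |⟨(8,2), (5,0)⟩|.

|⟨(8,2)⟩| = 10 and |⟨(5,0)⟩| = 2, so |H| is a multiple of lcm(10, 2) = 10 and divides |G| = 40.
Closing under the operation: H = {(0,0), (0,2), (1,0), (1,2), (2,0), (2,2), (3,0), (3,2), (4,0), (4,2), (5,0), (5,2), (6,0), (6,2), (7,0), (7,2), (8,0), (8,2), (9,0), (9,2)}, so |H| = 20.

20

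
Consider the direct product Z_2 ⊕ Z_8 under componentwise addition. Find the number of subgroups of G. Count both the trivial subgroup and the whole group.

|G| = 16, so by Lagrange every subgroup order divides 16. Divisors: 1, 2, 4, 8, 16.
Subgroups by order — order 1: 1; order 2: 3; order 4: 3; order 8: 3; order 16: 1.
Total: 1 + 3 + 3 + 3 + 1 = 11.

11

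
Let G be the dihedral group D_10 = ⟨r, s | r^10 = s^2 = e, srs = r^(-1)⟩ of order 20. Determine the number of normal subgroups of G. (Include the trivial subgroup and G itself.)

7

G has 22 subgroups. Checking conjugation-invariance by order — order 1: 1/1 normal; order 2: 1/11 normal; order 4: 0/5 normal; order 5: 1/1 normal; order 10: 3/3 normal; order 20: 1/1 normal.
Total normal subgroups: 7.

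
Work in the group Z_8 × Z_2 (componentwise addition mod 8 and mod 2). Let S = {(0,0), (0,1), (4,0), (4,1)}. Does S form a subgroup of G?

|S| = 4 divides |G| = 16, consistent with Lagrange.
S contains the identity, every element's inverse is in S, and S is closed under +: it is a subgroup.

Yes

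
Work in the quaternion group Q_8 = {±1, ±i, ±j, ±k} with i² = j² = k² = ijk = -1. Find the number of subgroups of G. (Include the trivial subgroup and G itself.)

|G| = 8, so by Lagrange every subgroup order divides 8. Divisors: 1, 2, 4, 8.
Subgroups by order — order 1: 1; order 2: 1; order 4: 3; order 8: 1.
Total: 1 + 1 + 3 + 1 = 6.

6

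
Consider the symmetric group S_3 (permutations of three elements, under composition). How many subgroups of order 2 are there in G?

3

|G| = 6 and 2 | 6, so subgroups of order 2 are possible by Lagrange.
The subgroups of order 2 are: {e, (1 2)}; {e, (1 3)}; {e, (2 3)}.
So G has 3 subgroups of order 2.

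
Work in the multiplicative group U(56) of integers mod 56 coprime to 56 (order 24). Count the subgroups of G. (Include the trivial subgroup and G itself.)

|G| = 24, so by Lagrange every subgroup order divides 24. Divisors: 1, 2, 3, 4, 6, 8, 12, 24.
Subgroups by order — order 1: 1; order 2: 7; order 3: 1; order 4: 7; order 6: 7; order 8: 1; order 12: 7; order 24: 1.
Total: 1 + 7 + 1 + 7 + 7 + 1 + 7 + 1 = 32.

32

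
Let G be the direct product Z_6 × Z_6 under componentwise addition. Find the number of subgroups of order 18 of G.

3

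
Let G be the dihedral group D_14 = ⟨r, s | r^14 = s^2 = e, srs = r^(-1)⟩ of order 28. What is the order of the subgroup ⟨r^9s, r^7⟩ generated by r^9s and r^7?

|⟨r^9s⟩| = 2 and |⟨r^7⟩| = 2, so |H| is a multiple of lcm(2, 2) = 2 and divides |G| = 28.
Closing under the operation: H = {e, r^7, r^2s, r^9s}, so |H| = 4.

4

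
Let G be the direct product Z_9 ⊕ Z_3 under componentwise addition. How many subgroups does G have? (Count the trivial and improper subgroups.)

10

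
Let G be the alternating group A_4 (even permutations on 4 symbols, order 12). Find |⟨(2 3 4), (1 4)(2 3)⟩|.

|⟨(2 3 4)⟩| = 3 and |⟨(1 4)(2 3)⟩| = 2, so |H| is a multiple of lcm(3, 2) = 6 and divides |G| = 12.
Closing {(2 3 4), (1 4)(2 3)} under the group operation gives all of G, so |H| = 12.

12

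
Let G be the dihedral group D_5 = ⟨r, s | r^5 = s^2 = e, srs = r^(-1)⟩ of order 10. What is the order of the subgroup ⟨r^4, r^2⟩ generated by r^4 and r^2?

5

|⟨r^4⟩| = 5 and |⟨r^2⟩| = 5, so |H| is a multiple of lcm(5, 5) = 5 and divides |G| = 10.
Closing under the operation: H = {e, r, r^2, r^3, r^4}, so |H| = 5.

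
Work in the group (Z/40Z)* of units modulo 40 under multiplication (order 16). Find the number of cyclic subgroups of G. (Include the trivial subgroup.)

A cyclic subgroup of order d is generated by each of its φ(d) elements of order d, so the cyclic subgroups of order d number (#elements of order d)/φ(d).
Cyclic subgroups by order — order 1: 1; order 2: 7; order 4: 4.
Total: 12.

12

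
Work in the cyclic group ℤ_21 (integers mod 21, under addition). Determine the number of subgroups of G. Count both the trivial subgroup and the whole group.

4

Subgroups of the cyclic group ℤ_21 correspond bijectively to divisors of 21.
Divisors of 21: 1, 3, 7, 21.
So ℤ_21 has 4 subgroups.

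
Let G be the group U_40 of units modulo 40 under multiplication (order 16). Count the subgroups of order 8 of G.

|G| = 16 and 8 | 16, so subgroups of order 8 are possible by Lagrange.
The subgroups of order 8 are: {1, 7, 9, 11, 13, 19, 23, 37}; {1, 3, 9, 11, 17, 19, 27, 33}; {1, 9, 11, 19, 21, 29, 31, 39}; {1, 9, 13, 17, 21, 29, 33, 37}; … (7 in all).
So G has 7 subgroups of order 8.

7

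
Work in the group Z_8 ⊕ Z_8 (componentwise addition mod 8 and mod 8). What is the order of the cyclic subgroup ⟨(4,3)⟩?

8

The order of (4,3) in Z_8 × Z_8 is lcm(ord(4) in Z_8, ord(3) in Z_8).
ord(4) = 2 and ord(3) = 8, so |⟨(4,3)⟩| = lcm(2, 8) = 8.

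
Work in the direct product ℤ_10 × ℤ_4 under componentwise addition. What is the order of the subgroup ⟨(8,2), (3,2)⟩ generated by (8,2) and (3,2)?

|⟨(8,2)⟩| = 10 and |⟨(3,2)⟩| = 10, so |H| is a multiple of lcm(10, 10) = 10 and divides |G| = 40.
Closing under the operation: H = {(0,0), (0,2), (1,0), (1,2), (2,0), (2,2), (3,0), (3,2), (4,0), (4,2), (5,0), (5,2), (6,0), (6,2), (7,0), (7,2), (8,0), (8,2), (9,0), (9,2)}, so |H| = 20.

20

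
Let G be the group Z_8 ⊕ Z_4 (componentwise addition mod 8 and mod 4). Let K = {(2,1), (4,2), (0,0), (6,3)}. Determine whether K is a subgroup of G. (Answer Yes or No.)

Yes

|K| = 4 divides |G| = 32, consistent with Lagrange.
K contains the identity, every element's inverse is in K, and K is closed under +: it is a subgroup.
In fact K = ⟨(6,3)⟩.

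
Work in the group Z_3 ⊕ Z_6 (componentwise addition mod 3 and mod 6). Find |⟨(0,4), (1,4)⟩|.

|⟨(0,4)⟩| = 3 and |⟨(1,4)⟩| = 3, so |H| is a multiple of lcm(3, 3) = 3 and divides |G| = 18.
Closing under the operation: H = {(0,0), (0,2), (0,4), (1,0), (1,2), (1,4), (2,0), (2,2), (2,4)}, so |H| = 9.

9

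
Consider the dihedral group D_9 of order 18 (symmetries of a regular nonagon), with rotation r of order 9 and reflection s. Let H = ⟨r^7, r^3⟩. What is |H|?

9

|⟨r^7⟩| = 9 and |⟨r^3⟩| = 3, so |H| is a multiple of lcm(9, 3) = 9 and divides |G| = 18.
Closing under the operation: H = {e, r, r^2, r^3, r^4, r^5, r^6, r^7, r^8}, so |H| = 9.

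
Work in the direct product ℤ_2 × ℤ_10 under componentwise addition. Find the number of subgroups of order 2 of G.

3

|G| = 20 and 2 | 20, so subgroups of order 2 are possible by Lagrange.
The subgroups of order 2 are: {(0,0), (0,5)}; {(0,0), (1,0)}; {(0,0), (1,5)}.
So G has 3 subgroups of order 2.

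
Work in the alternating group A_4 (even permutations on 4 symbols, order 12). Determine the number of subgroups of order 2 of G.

3

|G| = 12 and 2 | 12, so subgroups of order 2 are possible by Lagrange.
The subgroups of order 2 are: {e, (1 2)(3 4)}; {e, (1 3)(2 4)}; {e, (1 4)(2 3)}.
So G has 3 subgroups of order 2.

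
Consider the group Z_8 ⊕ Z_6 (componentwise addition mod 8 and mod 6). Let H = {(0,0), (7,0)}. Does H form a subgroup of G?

(7,0) ∈ H but its inverse (1,0) ∉ H, so H is not a subgroup.

No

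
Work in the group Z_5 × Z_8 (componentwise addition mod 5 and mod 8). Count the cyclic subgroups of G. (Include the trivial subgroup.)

8

A cyclic subgroup of order d is generated by each of its φ(d) elements of order d, so the cyclic subgroups of order d number (#elements of order d)/φ(d).
Cyclic subgroups by order — order 1: 1; order 2: 1; order 4: 1; order 5: 1; order 8: 1; order 10: 1; order 20: 1; order 40: 1.
Total: 8.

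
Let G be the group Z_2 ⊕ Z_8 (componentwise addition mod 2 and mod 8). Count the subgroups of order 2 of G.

3

|G| = 16 and 2 | 16, so subgroups of order 2 are possible by Lagrange.
The subgroups of order 2 are: {(0,0), (0,4)}; {(0,0), (1,0)}; {(0,0), (1,4)}.
So G has 3 subgroups of order 2.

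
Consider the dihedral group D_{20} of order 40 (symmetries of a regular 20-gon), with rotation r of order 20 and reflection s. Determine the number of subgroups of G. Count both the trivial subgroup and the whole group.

48

|G| = 40, so by Lagrange every subgroup order divides 40. Divisors: 1, 2, 4, 5, 8, 10, 20, 40.
Subgroups by order — order 1: 1; order 2: 21; order 4: 11; order 5: 1; order 8: 5; order 10: 5; order 20: 3; order 40: 1.
Total: 1 + 21 + 11 + 1 + 5 + 5 + 3 + 1 = 48.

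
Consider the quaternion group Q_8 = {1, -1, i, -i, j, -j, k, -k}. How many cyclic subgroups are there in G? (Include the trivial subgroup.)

5

A cyclic subgroup of order d is generated by each of its φ(d) elements of order d, so the cyclic subgroups of order d number (#elements of order d)/φ(d).
Cyclic subgroups by order — order 1: 1; order 2: 1; order 4: 3.
Total: 5.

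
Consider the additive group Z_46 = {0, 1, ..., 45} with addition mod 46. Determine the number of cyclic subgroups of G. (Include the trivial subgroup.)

A cyclic subgroup of order d is generated by each of its φ(d) elements of order d, so the cyclic subgroups of order d number (#elements of order d)/φ(d).
Cyclic subgroups by order — order 1: 1; order 2: 1; order 23: 1; order 46: 1.
Total: 4.

4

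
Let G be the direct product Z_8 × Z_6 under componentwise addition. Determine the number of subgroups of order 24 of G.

3

|G| = 48 and 24 | 48, so subgroups of order 24 are possible by Lagrange.
The subgroups of order 24 are: {(0,0), (0,1), (0,2), (0,3), (0,4), (0,5), (2,0), (2,1), (2,2), (2,3), (2,4), (2,5), (4,0), (4,1), (4,2), (4,3), (4,4), (4,5), (6,0), (6,1), (6,2), (6,3), (6,4), (6,5)}; {(0,0), (0,2), (0,4), (1,0), (1,2), (1,4), (2,0), (2,2), (2,4), (3,0), (3,2), (3,4), (4,0), (4,2), (4,4), (5,0), (5,2), (5,4), (6,0), (6,2), (6,4), (7,0), (7,2), (7,4)}; {(0,0), (0,2), (0,4), (1,1), (1,3), (1,5), (2,0), (2,2), (2,4), (3,1), (3,3), (3,5), (4,0), (4,2), (4,4), (5,1), (5,3), (5,5), (6,0), (6,2), (6,4), (7,1), (7,3), (7,5)}.
So G has 3 subgroups of order 24.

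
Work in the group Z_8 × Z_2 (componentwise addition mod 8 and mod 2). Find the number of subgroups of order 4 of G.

3

|G| = 16 and 4 | 16, so subgroups of order 4 are possible by Lagrange.
The subgroups of order 4 are: {(0,0), (0,1), (4,0), (4,1)}; {(0,0), (2,0), (4,0), (6,0)}; {(0,0), (2,1), (4,0), (6,1)}.
So G has 3 subgroups of order 4.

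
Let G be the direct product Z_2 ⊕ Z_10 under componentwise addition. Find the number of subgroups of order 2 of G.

3

|G| = 20 and 2 | 20, so subgroups of order 2 are possible by Lagrange.
The subgroups of order 2 are: {(0,0), (0,5)}; {(0,0), (1,0)}; {(0,0), (1,5)}.
So G has 3 subgroups of order 2.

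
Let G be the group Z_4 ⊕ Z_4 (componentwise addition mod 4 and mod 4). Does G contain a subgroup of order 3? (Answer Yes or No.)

No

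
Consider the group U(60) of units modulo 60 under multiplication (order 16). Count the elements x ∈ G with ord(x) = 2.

The elements of order 2 are: 11, 19, 29, 31, 41, 49, 59.
That's 7.

7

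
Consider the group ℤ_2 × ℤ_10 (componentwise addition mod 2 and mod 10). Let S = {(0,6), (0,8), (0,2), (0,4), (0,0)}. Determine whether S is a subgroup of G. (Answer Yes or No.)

Yes

|S| = 5 divides |G| = 20, consistent with Lagrange.
S contains the identity, every element's inverse is in S, and S is closed under +: it is a subgroup.
In fact S = ⟨(0,2)⟩.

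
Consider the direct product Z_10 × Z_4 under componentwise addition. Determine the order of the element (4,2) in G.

10

The order of (4,2) in Z_10 × Z_4 is lcm(ord(4) in Z_10, ord(2) in Z_4).
ord(4) = 5 and ord(2) = 2, so |⟨(4,2)⟩| = lcm(5, 2) = 10.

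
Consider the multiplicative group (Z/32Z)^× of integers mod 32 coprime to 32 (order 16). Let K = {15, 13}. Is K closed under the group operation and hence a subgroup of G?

No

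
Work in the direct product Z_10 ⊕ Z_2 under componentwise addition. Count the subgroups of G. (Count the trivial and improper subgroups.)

10

|G| = 20, so by Lagrange every subgroup order divides 20. Divisors: 1, 2, 4, 5, 10, 20.
Subgroups by order — order 1: 1; order 2: 3; order 4: 1; order 5: 1; order 10: 3; order 20: 1.
Total: 1 + 3 + 1 + 1 + 3 + 1 = 10.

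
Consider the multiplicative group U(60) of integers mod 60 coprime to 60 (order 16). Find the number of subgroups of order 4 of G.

11

|G| = 16 and 4 | 16, so subgroups of order 4 are possible by Lagrange.
The subgroups of order 4 are: {1, 11, 19, 29}; {1, 11, 31, 41}; {1, 11, 49, 59}; {1, 13, 37, 49}; … (11 in all).
So G has 11 subgroups of order 4.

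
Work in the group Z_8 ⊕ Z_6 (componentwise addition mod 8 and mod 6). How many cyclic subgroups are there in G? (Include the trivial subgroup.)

A cyclic subgroup of order d is generated by each of its φ(d) elements of order d, so the cyclic subgroups of order d number (#elements of order d)/φ(d).
Cyclic subgroups by order — order 1: 1; order 2: 3; order 3: 1; order 4: 2; order 6: 3; order 8: 2; order 12: 2; order 24: 2.
Total: 16.

16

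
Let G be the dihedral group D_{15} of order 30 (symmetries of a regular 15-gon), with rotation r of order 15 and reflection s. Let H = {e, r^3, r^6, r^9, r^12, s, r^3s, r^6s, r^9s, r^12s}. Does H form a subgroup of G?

|H| = 10 divides |G| = 30, consistent with Lagrange.
H contains the identity, every element's inverse is in H, and H is closed under ·: it is a subgroup.

Yes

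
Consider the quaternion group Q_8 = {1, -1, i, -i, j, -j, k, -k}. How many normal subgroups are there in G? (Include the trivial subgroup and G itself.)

6

G has 6 subgroups. Checking conjugation-invariance by order — order 1: 1/1 normal; order 2: 1/1 normal; order 4: 3/3 normal; order 8: 1/1 normal.
Total normal subgroups: 6.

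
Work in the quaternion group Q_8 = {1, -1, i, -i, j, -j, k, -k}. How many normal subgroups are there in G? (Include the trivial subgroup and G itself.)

G has 6 subgroups. Checking conjugation-invariance by order — order 1: 1/1 normal; order 2: 1/1 normal; order 4: 3/3 normal; order 8: 1/1 normal.
Total normal subgroups: 6.

6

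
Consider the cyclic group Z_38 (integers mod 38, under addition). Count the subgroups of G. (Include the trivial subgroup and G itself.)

4

Subgroups of the cyclic group Z_38 correspond bijectively to divisors of 38.
Divisors of 38: 1, 2, 19, 38.
So Z_38 has 4 subgroups.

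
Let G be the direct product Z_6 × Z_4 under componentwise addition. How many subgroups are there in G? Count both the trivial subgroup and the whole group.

16

|G| = 24, so by Lagrange every subgroup order divides 24. Divisors: 1, 2, 3, 4, 6, 8, 12, 24.
Subgroups by order — order 1: 1; order 2: 3; order 3: 1; order 4: 3; order 6: 3; order 8: 1; order 12: 3; order 24: 1.
Total: 1 + 3 + 1 + 3 + 3 + 1 + 3 + 1 = 16.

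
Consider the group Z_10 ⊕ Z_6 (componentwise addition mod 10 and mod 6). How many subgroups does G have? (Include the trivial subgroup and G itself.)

20

|G| = 60, so by Lagrange every subgroup order divides 60. Divisors: 1, 2, 3, 4, 5, 6, 10, 12, 15, 20, 30, 60.
Subgroups by order — order 1: 1; order 2: 3; order 3: 1; order 4: 1; order 5: 1; order 6: 3; order 10: 3; order 12: 1; order 15: 1; order 20: 1; order 30: 3; order 60: 1.
Total: 1 + 3 + 1 + 1 + 1 + 3 + 3 + 1 + 1 + 1 + 3 + 1 = 20.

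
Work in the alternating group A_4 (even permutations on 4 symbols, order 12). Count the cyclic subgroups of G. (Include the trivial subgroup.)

8

A cyclic subgroup of order d is generated by each of its φ(d) elements of order d, so the cyclic subgroups of order d number (#elements of order d)/φ(d).
Cyclic subgroups by order — order 1: 1; order 2: 3; order 3: 4.
Total: 8.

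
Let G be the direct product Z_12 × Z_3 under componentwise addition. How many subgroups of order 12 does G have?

|G| = 36 and 12 | 36, so subgroups of order 12 are possible by Lagrange.
The subgroups of order 12 are: {(0,0), (0,1), (0,2), (3,0), (3,1), (3,2), (6,0), (6,1), (6,2), (9,0), (9,1), (9,2)}; {(0,0), (1,0), (2,0), (3,0), (4,0), (5,0), (6,0), (7,0), (8,0), (9,0), (10,0), (11,0)}; {(0,0), (1,1), (2,2), (3,0), (4,1), (5,2), (6,0), (7,1), (8,2), (9,0), (10,1), (11,2)}; {(0,0), (1,2), (2,1), (3,0), (4,2), (5,1), (6,0), (7,2), (8,1), (9,0), (10,2), (11,1)}.
So G has 4 subgroups of order 12.

4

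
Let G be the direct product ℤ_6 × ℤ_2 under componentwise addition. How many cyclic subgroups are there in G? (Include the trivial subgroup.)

Each element a generates a cyclic subgroup ⟨a⟩; distinct elements may generate the same one (a cyclic group of order d has φ(d) generators).
Cyclic subgroups by order — order 1: 1; order 2: 3; order 3: 1; order 6: 3.
Total: 8.

8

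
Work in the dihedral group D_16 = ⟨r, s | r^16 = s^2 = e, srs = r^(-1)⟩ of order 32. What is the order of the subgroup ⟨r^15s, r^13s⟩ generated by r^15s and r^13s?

|⟨r^15s⟩| = 2 and |⟨r^13s⟩| = 2, so |H| is a multiple of lcm(2, 2) = 2 and divides |G| = 32.
Closing under the operation: H = {e, r^2, r^4, r^6, r^8, r^10, r^12, r^14, rs, r^3s, r^5s, r^7s, r^9s, r^11s, r^13s, r^15s}, so |H| = 16.

16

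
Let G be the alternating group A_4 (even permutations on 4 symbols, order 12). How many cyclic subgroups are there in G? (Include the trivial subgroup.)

8

A cyclic subgroup of order d is generated by each of its φ(d) elements of order d, so the cyclic subgroups of order d number (#elements of order d)/φ(d).
Cyclic subgroups by order — order 1: 1; order 2: 3; order 3: 4.
Total: 8.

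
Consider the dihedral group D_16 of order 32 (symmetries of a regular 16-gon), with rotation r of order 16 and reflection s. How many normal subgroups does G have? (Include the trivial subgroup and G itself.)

8

G has 36 subgroups. Checking conjugation-invariance by order — order 1: 1/1 normal; order 2: 1/17 normal; order 4: 1/9 normal; order 8: 1/5 normal; order 16: 3/3 normal; order 32: 1/1 normal.
Total normal subgroups: 8.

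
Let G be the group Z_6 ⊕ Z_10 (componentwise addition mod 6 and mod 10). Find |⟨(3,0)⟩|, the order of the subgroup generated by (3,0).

The order of (3,0) in Z_6 × Z_10 is lcm(ord(3) in Z_6, ord(0) in Z_10).
ord(3) = 2 and ord(0) = 1, so |⟨(3,0)⟩| = lcm(2, 1) = 2.

2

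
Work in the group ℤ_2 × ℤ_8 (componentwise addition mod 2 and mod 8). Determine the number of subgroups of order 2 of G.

|G| = 16 and 2 | 16, so subgroups of order 2 are possible by Lagrange.
The subgroups of order 2 are: {(0,0), (0,4)}; {(0,0), (1,0)}; {(0,0), (1,4)}.
So G has 3 subgroups of order 2.

3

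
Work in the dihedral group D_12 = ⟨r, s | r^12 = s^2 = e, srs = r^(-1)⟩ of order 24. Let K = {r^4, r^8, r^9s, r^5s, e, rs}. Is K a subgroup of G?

Yes

|K| = 6 divides |G| = 24, consistent with Lagrange.
K contains the identity, every element's inverse is in K, and K is closed under ·: it is a subgroup.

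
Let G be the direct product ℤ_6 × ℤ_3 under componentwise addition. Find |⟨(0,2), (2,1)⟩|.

9

|⟨(0,2)⟩| = 3 and |⟨(2,1)⟩| = 3, so |H| is a multiple of lcm(3, 3) = 3 and divides |G| = 18.
Closing under the operation: H = {(0,0), (0,1), (0,2), (2,0), (2,1), (2,2), (4,0), (4,1), (4,2)}, so |H| = 9.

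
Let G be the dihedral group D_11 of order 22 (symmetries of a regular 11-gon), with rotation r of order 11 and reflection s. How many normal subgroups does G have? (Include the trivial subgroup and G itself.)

3

G has 14 subgroups. Checking conjugation-invariance by order — order 1: 1/1 normal; order 2: 0/11 normal; order 11: 1/1 normal; order 22: 1/1 normal.
Total normal subgroups: 3.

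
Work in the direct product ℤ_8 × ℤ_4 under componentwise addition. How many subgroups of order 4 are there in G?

7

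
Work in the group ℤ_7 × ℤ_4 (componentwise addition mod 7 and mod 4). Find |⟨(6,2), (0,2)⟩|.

|⟨(6,2)⟩| = 14 and |⟨(0,2)⟩| = 2, so |H| is a multiple of lcm(14, 2) = 14 and divides |G| = 28.
Closing under the operation: H = {(0,0), (0,2), (1,0), (1,2), (2,0), (2,2), (3,0), (3,2), (4,0), (4,2), (5,0), (5,2), (6,0), (6,2)}, so |H| = 14.

14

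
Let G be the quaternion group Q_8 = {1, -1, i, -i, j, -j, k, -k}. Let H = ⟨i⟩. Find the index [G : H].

|⟨i⟩| = 4 and |G| = 8.
By Lagrange, [G : H] = |G|/|H| = 8/4 = 2.

2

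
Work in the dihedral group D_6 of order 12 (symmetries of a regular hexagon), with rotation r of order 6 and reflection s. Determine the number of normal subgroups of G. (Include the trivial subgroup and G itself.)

7

G has 16 subgroups. Checking conjugation-invariance by order — order 1: 1/1 normal; order 2: 1/7 normal; order 3: 1/1 normal; order 4: 0/3 normal; order 6: 3/3 normal; order 12: 1/1 normal.
Total normal subgroups: 7.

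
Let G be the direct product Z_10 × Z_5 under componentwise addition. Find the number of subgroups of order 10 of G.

|G| = 50 and 10 | 50, so subgroups of order 10 are possible by Lagrange.
The subgroups of order 10 are: {(0,0), (0,1), (0,2), (0,3), (0,4), (5,0), (5,1), (5,2), (5,3), (5,4)}; {(0,0), (1,0), (2,0), (3,0), (4,0), (5,0), (6,0), (7,0), (8,0), (9,0)}; {(0,0), (1,1), (2,2), (3,3), (4,4), (5,0), (6,1), (7,2), (8,3), (9,4)}; {(0,0), (1,2), (2,4), (3,1), (4,3), (5,0), (6,2), (7,4), (8,1), (9,3)}; … (6 in all).
So G has 6 subgroups of order 10.

6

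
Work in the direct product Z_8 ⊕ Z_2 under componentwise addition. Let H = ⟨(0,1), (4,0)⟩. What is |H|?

4

|⟨(0,1)⟩| = 2 and |⟨(4,0)⟩| = 2, so |H| is a multiple of lcm(2, 2) = 2 and divides |G| = 16.
Closing under the operation: H = {(0,0), (0,1), (4,0), (4,1)}, so |H| = 4.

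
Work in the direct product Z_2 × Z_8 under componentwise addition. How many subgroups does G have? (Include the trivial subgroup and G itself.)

|G| = 16, so by Lagrange every subgroup order divides 16. Divisors: 1, 2, 4, 8, 16.
Subgroups by order — order 1: 1; order 2: 3; order 4: 3; order 8: 3; order 16: 1.
Total: 1 + 3 + 3 + 3 + 1 = 11.

11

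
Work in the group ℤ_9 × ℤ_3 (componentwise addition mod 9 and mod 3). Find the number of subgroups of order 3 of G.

4

|G| = 27 and 3 | 27, so subgroups of order 3 are possible by Lagrange.
The subgroups of order 3 are: {(0,0), (0,1), (0,2)}; {(0,0), (3,0), (6,0)}; {(0,0), (3,1), (6,2)}; {(0,0), (3,2), (6,1)}.
So G has 4 subgroups of order 3.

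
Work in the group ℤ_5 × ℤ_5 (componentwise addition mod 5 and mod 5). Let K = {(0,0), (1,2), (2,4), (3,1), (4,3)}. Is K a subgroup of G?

Yes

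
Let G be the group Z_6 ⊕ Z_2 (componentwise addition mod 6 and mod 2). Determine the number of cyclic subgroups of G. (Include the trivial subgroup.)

Group the elements of G by the cyclic subgroup they generate; each cyclic subgroup of order d accounts for φ(d) elements.
Cyclic subgroups by order — order 1: 1; order 2: 3; order 3: 1; order 6: 3.
Total: 8.

8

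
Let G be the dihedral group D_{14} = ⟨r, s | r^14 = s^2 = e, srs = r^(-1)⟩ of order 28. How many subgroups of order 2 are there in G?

15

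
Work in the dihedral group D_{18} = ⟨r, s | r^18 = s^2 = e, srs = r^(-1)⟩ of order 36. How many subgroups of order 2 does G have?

|G| = 36 and 2 | 36, so subgroups of order 2 are possible by Lagrange.
The subgroups of order 2 are: {e, r^10s}; {e, r^11s}; {e, r^12s}; {e, r^13s}; … (19 in all).
So G has 19 subgroups of order 2.

19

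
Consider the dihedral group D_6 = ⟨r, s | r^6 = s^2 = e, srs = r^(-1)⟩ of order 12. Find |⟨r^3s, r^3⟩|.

4

|⟨r^3s⟩| = 2 and |⟨r^3⟩| = 2, so |H| is a multiple of lcm(2, 2) = 2 and divides |G| = 12.
Closing under the operation: H = {e, r^3, s, r^3s}, so |H| = 4.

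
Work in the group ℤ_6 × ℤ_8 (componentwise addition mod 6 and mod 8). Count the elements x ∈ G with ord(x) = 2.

An element (a,b) has order lcm(ord(a), ord(b)); count pairs with lcm equal to 2.
Enumerating gives 3 such elements.

3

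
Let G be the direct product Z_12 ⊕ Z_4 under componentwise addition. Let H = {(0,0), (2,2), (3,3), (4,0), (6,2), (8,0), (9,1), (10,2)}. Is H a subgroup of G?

No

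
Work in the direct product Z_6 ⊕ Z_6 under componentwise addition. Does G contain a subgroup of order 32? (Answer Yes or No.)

No

32 does not divide |G| = 36, so by Lagrange no subgroup of order 32 exists.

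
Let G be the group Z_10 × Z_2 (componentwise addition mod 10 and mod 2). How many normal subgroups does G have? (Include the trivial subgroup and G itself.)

10

G is abelian, so every subgroup is normal.
G has 10 subgroups in total, hence 10 normal subgroups.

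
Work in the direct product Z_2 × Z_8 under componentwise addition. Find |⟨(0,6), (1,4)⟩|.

8

|⟨(0,6)⟩| = 4 and |⟨(1,4)⟩| = 2, so |H| is a multiple of lcm(4, 2) = 4 and divides |G| = 16.
Closing under the operation: H = {(0,0), (0,2), (0,4), (0,6), (1,0), (1,2), (1,4), (1,6)}, so |H| = 8.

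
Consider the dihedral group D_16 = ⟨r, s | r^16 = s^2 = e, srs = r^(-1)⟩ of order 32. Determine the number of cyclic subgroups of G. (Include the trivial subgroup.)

21

A cyclic subgroup of order d is generated by each of its φ(d) elements of order d, so the cyclic subgroups of order d number (#elements of order d)/φ(d).
Cyclic subgroups by order — order 1: 1; order 2: 17; order 4: 1; order 8: 1; order 16: 1.
Total: 21.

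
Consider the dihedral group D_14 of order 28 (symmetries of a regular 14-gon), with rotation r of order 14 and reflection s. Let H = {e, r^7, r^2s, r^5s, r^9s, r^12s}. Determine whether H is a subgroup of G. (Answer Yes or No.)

No

|H| = 6 does not divide |G| = 28, so by Lagrange H is not a subgroup.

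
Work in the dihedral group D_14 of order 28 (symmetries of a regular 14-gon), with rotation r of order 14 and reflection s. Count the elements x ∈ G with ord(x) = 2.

Enumerating element orders in G gives 15 elements of order 2.

15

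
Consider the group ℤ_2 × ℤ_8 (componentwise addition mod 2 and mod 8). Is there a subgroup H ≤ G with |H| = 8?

8 | 16. A subgroup of order 8 is {(0,0), (0,1), (0,2), (0,3), (0,4), (0,5), (0,6), (0,7)}.

Yes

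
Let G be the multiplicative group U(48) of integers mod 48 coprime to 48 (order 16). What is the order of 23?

2

Compute successive powers of 23 mod 48: 23, 1; 23^2 ≡ 1 (mod 48).
So |⟨23⟩| = 2.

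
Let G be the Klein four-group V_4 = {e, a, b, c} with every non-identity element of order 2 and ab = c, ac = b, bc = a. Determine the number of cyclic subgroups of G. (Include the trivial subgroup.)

4

Each element a generates a cyclic subgroup ⟨a⟩; distinct elements may generate the same one (a cyclic group of order d has φ(d) generators).
Cyclic subgroups by order — order 1: 1; order 2: 3.
Total: 4.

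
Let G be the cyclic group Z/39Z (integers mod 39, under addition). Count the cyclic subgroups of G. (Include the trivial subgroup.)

4

A cyclic subgroup of order d is generated by each of its φ(d) elements of order d, so the cyclic subgroups of order d number (#elements of order d)/φ(d).
Cyclic subgroups by order — order 1: 1; order 3: 1; order 13: 1; order 39: 1.
Total: 4.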